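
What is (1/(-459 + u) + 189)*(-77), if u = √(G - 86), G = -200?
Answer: -3070167408/210967 + 77*I*√286/210967 ≈ -14553.0 + 0.0061725*I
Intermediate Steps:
u = I*√286 (u = √(-200 - 86) = √(-286) = I*√286 ≈ 16.912*I)
(1/(-459 + u) + 189)*(-77) = (1/(-459 + I*√286) + 189)*(-77) = (189 + 1/(-459 + I*√286))*(-77) = -14553 - 77/(-459 + I*√286)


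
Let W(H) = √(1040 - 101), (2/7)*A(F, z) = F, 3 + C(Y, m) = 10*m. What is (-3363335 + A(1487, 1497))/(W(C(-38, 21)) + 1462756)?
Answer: -4912125537658/2139655114597 + 6716261*√939/4279310229194 ≈ -2.2957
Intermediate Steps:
C(Y, m) = -3 + 10*m
A(F, z) = 7*F/2
W(H) = √939
(-3363335 + A(1487, 1497))/(W(C(-38, 21)) + 1462756) = (-3363335 + (7/2)*1487)/(√939 + 1462756) = (-3363335 + 10409/2)/(1462756 + √939) = -6716261/(2*(1462756 + √939))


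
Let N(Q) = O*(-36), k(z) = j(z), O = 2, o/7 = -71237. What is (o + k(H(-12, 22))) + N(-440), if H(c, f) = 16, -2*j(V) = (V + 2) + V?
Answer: -498748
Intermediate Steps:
j(V) = -1 - V (j(V) = -((V + 2) + V)/2 = -((2 + V) + V)/2 = -(2 + 2*V)/2 = -1 - V)
o = -498659 (o = 7*(-71237) = -498659)
k(z) = -1 - z
N(Q) = -72 (N(Q) = 2*(-36) = -72)
(o + k(H(-12, 22))) + N(-440) = (-498659 + (-1 - 1*16)) - 72 = (-498659 + (-1 - 16)) - 72 = (-498659 - 17) - 72 = -498676 - 72 = -498748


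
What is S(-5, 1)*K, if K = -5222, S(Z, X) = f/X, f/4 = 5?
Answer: -104440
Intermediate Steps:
f = 20 (f = 4*5 = 20)
S(Z, X) = 20/X
S(-5, 1)*K = (20/1)*(-5222) = (20*1)*(-5222) = 20*(-5222) = -104440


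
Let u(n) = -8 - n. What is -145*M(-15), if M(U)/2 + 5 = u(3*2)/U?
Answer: 3538/3 ≈ 1179.3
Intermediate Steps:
M(U) = -10 - 28/U (M(U) = -10 + 2*((-8 - 3*2)/U) = -10 + 2*((-8 - 1*6)/U) = -10 + 2*((-8 - 6)/U) = -10 + 2*(-14/U) = -10 - 28/U)
-145*M(-15) = -145*(-10 - 28/(-15)) = -145*(-10 - 28*(-1/15)) = -145*(-10 + 28/15) = -145*(-122/15) = 3538/3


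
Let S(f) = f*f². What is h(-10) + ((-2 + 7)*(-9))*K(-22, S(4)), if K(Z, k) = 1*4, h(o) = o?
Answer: -190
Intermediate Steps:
S(f) = f³
K(Z, k) = 4
h(-10) + ((-2 + 7)*(-9))*K(-22, S(4)) = -10 + ((-2 + 7)*(-9))*4 = -10 + (5*(-9))*4 = -10 - 45*4 = -10 - 180 = -190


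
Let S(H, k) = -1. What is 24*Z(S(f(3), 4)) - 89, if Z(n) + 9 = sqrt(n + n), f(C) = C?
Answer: -305 + 24*I*sqrt(2) ≈ -305.0 + 33.941*I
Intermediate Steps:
Z(n) = -9 + sqrt(2)*sqrt(n) (Z(n) = -9 + sqrt(n + n) = -9 + sqrt(2*n) = -9 + sqrt(2)*sqrt(n))
24*Z(S(f(3), 4)) - 89 = 24*(-9 + sqrt(2)*sqrt(-1)) - 89 = 24*(-9 + sqrt(2)*I) - 89 = 24*(-9 + I*sqrt(2)) - 89 = (-216 + 24*I*sqrt(2)) - 89 = -305 + 24*I*sqrt(2)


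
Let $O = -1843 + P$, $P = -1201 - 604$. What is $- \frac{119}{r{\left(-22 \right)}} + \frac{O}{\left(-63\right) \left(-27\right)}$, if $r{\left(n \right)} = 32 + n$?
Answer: $- \frac{79633}{5670} \approx -14.045$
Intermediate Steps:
$P = -1805$
$O = -3648$ ($O = -1843 - 1805 = -3648$)
$- \frac{119}{r{\left(-22 \right)}} + \frac{O}{\left(-63\right) \left(-27\right)} = - \frac{119}{32 - 22} - \frac{3648}{\left(-63\right) \left(-27\right)} = - \frac{119}{10} - \frac{3648}{1701} = \left(-119\right) \frac{1}{10} - \frac{1216}{567} = - \frac{119}{10} - \frac{1216}{567} = - \frac{79633}{5670}$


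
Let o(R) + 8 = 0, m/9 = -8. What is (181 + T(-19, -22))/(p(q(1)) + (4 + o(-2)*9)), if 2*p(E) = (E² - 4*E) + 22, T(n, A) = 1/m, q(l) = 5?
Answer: -13031/3924 ≈ -3.3208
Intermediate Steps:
m = -72 (m = 9*(-8) = -72)
T(n, A) = -1/72 (T(n, A) = 1/(-72) = -1/72)
o(R) = -8 (o(R) = -8 + 0 = -8)
p(E) = 11 + E²/2 - 2*E (p(E) = ((E² - 4*E) + 22)/2 = (22 + E² - 4*E)/2 = 11 + E²/2 - 2*E)
(181 + T(-19, -22))/(p(q(1)) + (4 + o(-2)*9)) = (181 - 1/72)/((11 + (½)*5² - 2*5) + (4 - 8*9)) = 13031/(72*((11 + (½)*25 - 10) + (4 - 72))) = 13031/(72*((11 + 25/2 - 10) - 68)) = 13031/(72*(27/2 - 68)) = 13031/(72*(-109/2)) = (13031/72)*(-2/109) = -13031/3924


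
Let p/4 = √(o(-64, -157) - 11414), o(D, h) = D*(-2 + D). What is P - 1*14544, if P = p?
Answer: -14544 + 4*I*√7190 ≈ -14544.0 + 339.18*I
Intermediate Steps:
p = 4*I*√7190 (p = 4*√(-64*(-2 - 64) - 11414) = 4*√(-64*(-66) - 11414) = 4*√(4224 - 11414) = 4*√(-7190) = 4*(I*√7190) = 4*I*√7190 ≈ 339.18*I)
P = 4*I*√7190 ≈ 339.18*I
P - 1*14544 = 4*I*√7190 - 1*14544 = 4*I*√7190 - 14544 = -14544 + 4*I*√7190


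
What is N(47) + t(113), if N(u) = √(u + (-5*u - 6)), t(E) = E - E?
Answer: I*√194 ≈ 13.928*I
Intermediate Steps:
t(E) = 0
N(u) = √(-6 - 4*u) (N(u) = √(u + (-6 - 5*u)) = √(-6 - 4*u))
N(47) + t(113) = √(-6 - 4*47) + 0 = √(-6 - 188) + 0 = √(-194) + 0 = I*√194 + 0 = I*√194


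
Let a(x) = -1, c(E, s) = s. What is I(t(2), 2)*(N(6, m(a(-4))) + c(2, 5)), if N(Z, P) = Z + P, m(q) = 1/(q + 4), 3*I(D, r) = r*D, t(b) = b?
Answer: 136/9 ≈ 15.111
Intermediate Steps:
I(D, r) = D*r/3 (I(D, r) = (r*D)/3 = (D*r)/3 = D*r/3)
m(q) = 1/(4 + q)
N(Z, P) = P + Z
I(t(2), 2)*(N(6, m(a(-4))) + c(2, 5)) = ((1/3)*2*2)*((1/(4 - 1) + 6) + 5) = 4*((1/3 + 6) + 5)/3 = 4*(19/3 + 5)/3 = (4/3)*(34/3) = 136/9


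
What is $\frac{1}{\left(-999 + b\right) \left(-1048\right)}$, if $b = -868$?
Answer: $\frac{1}{1956616} \approx 5.1109 \cdot 10^{-7}$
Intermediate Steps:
$\frac{1}{\left(-999 + b\right) \left(-1048\right)} = \frac{1}{\left(-999 - 868\right) \left(-1048\right)} = \frac{1}{\left(-1867\right) \left(-1048\right)} = \frac{1}{1956616}$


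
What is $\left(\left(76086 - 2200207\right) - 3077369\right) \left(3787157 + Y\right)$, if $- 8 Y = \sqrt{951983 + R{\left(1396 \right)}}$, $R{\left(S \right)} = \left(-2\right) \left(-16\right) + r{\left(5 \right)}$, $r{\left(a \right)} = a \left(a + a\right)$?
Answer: $-19698859263930 + \frac{7802235 \sqrt{105785}}{4} \approx -1.9698 \cdot 10^{13}$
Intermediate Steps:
$r{\left(a \right)} = 2 a^{2}$ ($r{\left(a \right)} = a 2 a = 2 a^{2}$)
$R{\left(S \right)} = 82$ ($R{\left(S \right)} = \left(-2\right) \left(-16\right) + 2 \cdot 5^{2} = 32 + 2 \cdot 25 = 32 + 50 = 82$)
$Y = - \frac{3 \sqrt{105785}}{8}$ ($Y = - \frac{\sqrt{951983 + 82}}{8} = - \frac{\sqrt{952065}}{8} = - \frac{3 \sqrt{105785}}{8} \approx -121.97$)
$\left(\left(76086 - 2200207\right) - 3077369\right) \left(3787157 + Y\right) = \left(\left(76086 - 2200207\right) - 3077369\right) \left(3787157 - \frac{3 \sqrt{105785}}{8}\right) = \left(-2124121 - 3077369\right) \left(3787157 - \frac{3 \sqrt{105785}}{8}\right) = - 5201490 \left(3787157 - \frac{3 \sqrt{105785}}{8}\right) = -19698859263930 + \frac{7802235 \sqrt{105785}}{4}$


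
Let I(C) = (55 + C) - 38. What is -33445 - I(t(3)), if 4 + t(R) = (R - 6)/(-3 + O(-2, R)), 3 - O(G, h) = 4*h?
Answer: -133833/4 ≈ -33458.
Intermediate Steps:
O(G, h) = 3 - 4*h
t(R) = -4 - (-6 + R)/(4*R) (t(R) = -4 + (R - 6)/(-3 + (3 - 4*R)) = -4 + (-6 + R)/((-4*R)) = -4 + (-6 + R)*(-1/(4*R)) = -4 - (-6 + R)/(4*R))
I(C) = 17 + C
-33445 - I(t(3)) = -33445 - (17 + (¼)*(6 - 17*3)/3) = -33445 - (17 + (¼)*(⅓)*(6 - 51)) = -33445 - (17 + (¼)*(⅓)*(-45)) = -33445 - (17 - 15/4) = -33445 - 1*53/4 = -33445 - 53/4 = -133833/4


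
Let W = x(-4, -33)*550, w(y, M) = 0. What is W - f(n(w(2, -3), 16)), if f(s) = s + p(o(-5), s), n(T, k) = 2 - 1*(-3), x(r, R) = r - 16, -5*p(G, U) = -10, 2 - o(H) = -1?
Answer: -11007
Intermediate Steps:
o(H) = 3 (o(H) = 2 - 1*(-1) = 2 + 1 = 3)
p(G, U) = 2 (p(G, U) = -1/5*(-10) = 2)
x(r, R) = -16 + r
n(T, k) = 5 (n(T, k) = 2 + 3 = 5)
f(s) = 2 + s (f(s) = s + 2 = 2 + s)
W = -11000 (W = (-16 - 4)*550 = -20*550 = -11000)
W - f(n(w(2, -3), 16)) = -11000 - (2 + 5) = -11000 - 1*7 = -11000 - 7 = -11007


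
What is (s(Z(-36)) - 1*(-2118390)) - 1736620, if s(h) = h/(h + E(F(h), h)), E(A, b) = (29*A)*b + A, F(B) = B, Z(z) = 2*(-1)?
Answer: 21379119/56 ≈ 3.8177e+5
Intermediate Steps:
Z(z) = -2
E(A, b) = A + 29*A*b (E(A, b) = 29*A*b + A = A + 29*A*b)
s(h) = h/(h + h*(1 + 29*h))
(s(Z(-36)) - 1*(-2118390)) - 1736620 = (1/(2 + 29*(-2)) - 1*(-2118390)) - 1736620 = (1/(2 - 58) + 2118390) - 1736620 = (1/(-56) + 2118390) - 1736620 = (-1/56 + 2118390) - 1736620 = 118629839/56 - 1736620 = 21379119/56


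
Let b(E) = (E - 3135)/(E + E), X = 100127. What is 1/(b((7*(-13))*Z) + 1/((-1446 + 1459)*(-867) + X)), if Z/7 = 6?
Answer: 56601272/51514903 ≈ 1.0987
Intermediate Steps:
Z = 42 (Z = 7*6 = 42)
b(E) = (-3135 + E)/(2*E) (b(E) = (-3135 + E)/((2*E)) = (-3135 + E)*(1/(2*E)) = (-3135 + E)/(2*E))
1/(b((7*(-13))*Z) + 1/((-1446 + 1459)*(-867) + X)) = 1/((-3135 + (7*(-13))*42)/(2*(((7*(-13))*42))) + 1/((-1446 + 1459)*(-867) + 100127)) = 1/((-3135 - 91*42)/(2*((-91*42))) + 1/(13*(-867) + 100127)) = 1/((½)*(-3135 - 3822)/(-3822) + 1/(-11271 + 100127)) = 1/((½)*(-1/3822)*(-6957) + 1/88856) = 1/(2319/2548 + 1/88856) = 1/(51514903/56601272) = 56601272/51514903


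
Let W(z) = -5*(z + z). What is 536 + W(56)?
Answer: -24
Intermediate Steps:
W(z) = -10*z
536 + W(56) = 536 - 10*56 = 536 - 560 = -24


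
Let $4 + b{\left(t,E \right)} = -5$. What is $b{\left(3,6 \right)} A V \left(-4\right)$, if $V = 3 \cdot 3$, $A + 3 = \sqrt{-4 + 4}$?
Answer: $-972$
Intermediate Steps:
$b{\left(t,E \right)} = -9$ ($b{\left(t,E \right)} = -4 - 5 = -9$)
$A = -3$ ($A = -3 + \sqrt{-4 + 4} = -3 + \sqrt{0} = -3 + 0 = -3$)
$V = 9$
$b{\left(3,6 \right)} A V \left(-4\right) = \left(-9\right) \left(-3\right) 9 \left(-4\right) = 27 \cdot 9 \left(-4\right) = 243 \left(-4\right) = -972$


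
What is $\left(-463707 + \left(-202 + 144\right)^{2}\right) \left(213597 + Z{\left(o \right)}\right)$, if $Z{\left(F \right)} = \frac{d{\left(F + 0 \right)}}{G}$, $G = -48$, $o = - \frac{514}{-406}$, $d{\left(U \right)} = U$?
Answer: $- \frac{958106781156473}{9744} \approx -9.8328 \cdot 10^{10}$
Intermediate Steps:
$o = \frac{257}{203}$ ($o = \left(-514\right) \left(- \frac{1}{406}\right) = \frac{257}{203} \approx 1.266$)
$Z{\left(F \right)} = - \frac{F}{48}$ ($Z{\left(F \right)} = \frac{F + 0}{-48} = F \left(- \frac{1}{48}\right) = - \frac{F}{48}$)
$\left(-463707 + \left(-202 + 144\right)^{2}\right) \left(213597 + Z{\left(o \right)}\right) = \left(-463707 + \left(-202 + 144\right)^{2}\right) \left(213597 - \frac{257}{9744}\right) = \left(-463707 + \left(-58\right)^{2}\right) \left(213597 - \frac{257}{9744}\right) = \left(-463707 + 3364\right) \frac{2081288911}{9744} = \left(-460343\right) \frac{2081288911}{9744} = - \frac{958106781156473}{9744}$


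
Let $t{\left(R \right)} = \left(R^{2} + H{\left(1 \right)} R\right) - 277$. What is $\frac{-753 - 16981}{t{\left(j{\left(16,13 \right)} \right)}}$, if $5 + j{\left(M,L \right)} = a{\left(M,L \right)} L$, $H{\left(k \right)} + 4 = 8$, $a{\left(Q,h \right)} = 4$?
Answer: $- \frac{8867}{1060} \approx -8.3651$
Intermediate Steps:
$H{\left(k \right)} = 4$ ($H{\left(k \right)} = -4 + 8 = 4$)
$j{\left(M,L \right)} = -5 + 4 L$
$t{\left(R \right)} = -277 + R^{2} + 4 R$ ($t{\left(R \right)} = \left(R^{2} + 4 R\right) - 277 = -277 + R^{2} + 4 R$)
$\frac{-753 - 16981}{t{\left(j{\left(16,13 \right)} \right)}} = \frac{-753 - 16981}{-277 + \left(-5 + 4 \cdot 13\right)^{2} + 4 \left(-5 + 4 \cdot 13\right)} = \frac{-753 - 16981}{-277 + \left(-5 + 52\right)^{2} + 4 \left(-5 + 52\right)} = - \frac{17734}{-277 + 47^{2} + 4 \cdot 47} = - \frac{17734}{-277 + 2209 + 188} = - \frac{17734}{2120} = \left(-17734\right) \frac{1}{2120} = - \frac{8867}{1060}$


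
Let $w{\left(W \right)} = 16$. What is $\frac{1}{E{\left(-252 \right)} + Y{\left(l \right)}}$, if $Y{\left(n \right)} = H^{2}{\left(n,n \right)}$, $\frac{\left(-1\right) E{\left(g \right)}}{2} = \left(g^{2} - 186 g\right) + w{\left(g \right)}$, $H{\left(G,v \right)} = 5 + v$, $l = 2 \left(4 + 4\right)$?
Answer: $- \frac{1}{220343} \approx -4.5384 \cdot 10^{-6}$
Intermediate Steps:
$l = 16$ ($l = 2 \cdot 8 = 16$)
$E{\left(g \right)} = -32 - 2 g^{2} + 372 g$ ($E{\left(g \right)} = - 2 \left(\left(g^{2} - 186 g\right) + 16\right) = - 2 \left(16 + g^{2} - 186 g\right) = -32 - 2 g^{2} + 372 g$)
$Y{\left(n \right)} = \left(5 + n\right)^{2}$
$\frac{1}{E{\left(-252 \right)} + Y{\left(l \right)}} = \frac{1}{\left(-32 - 2 \left(-252\right)^{2} + 372 \left(-252\right)\right) + \left(5 + 16\right)^{2}} = \frac{1}{\left(-32 - 127008 - 93744\right) + 21^{2}} = \frac{1}{\left(-32 - 127008 - 93744\right) + 441} = \frac{1}{-220784 + 441} = \frac{1}{-220343} = - \frac{1}{220343}$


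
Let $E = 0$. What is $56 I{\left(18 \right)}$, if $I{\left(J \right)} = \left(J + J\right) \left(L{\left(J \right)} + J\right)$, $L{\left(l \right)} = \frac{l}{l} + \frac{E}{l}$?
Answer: $38304$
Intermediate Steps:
$L{\left(l \right)} = 1$ ($L{\left(l \right)} = \frac{l}{l} + \frac{0}{l} = 1 + 0 = 1$)
$I{\left(J \right)} = 2 J \left(1 + J\right)$ ($I{\left(J \right)} = \left(J + J\right) \left(1 + J\right) = 2 J \left(1 + J\right)$)
$56 I{\left(18 \right)} = 56 \cdot 2 \cdot 18 \left(1 + 18\right) = 56 \cdot 2 \cdot 18 \cdot 19 = 56 \cdot 684 = 38304$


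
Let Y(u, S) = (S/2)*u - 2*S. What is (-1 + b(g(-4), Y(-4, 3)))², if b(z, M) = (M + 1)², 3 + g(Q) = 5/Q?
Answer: 14400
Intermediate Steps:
g(Q) = -3 + 5/Q
Y(u, S) = -2*S + S*u/2 (Y(u, S) = (S*(½))*u - 2*S = (S/2)*u - 2*S = S*u/2 - 2*S = -2*S + S*u/2)
b(z, M) = (1 + M)²
(-1 + b(g(-4), Y(-4, 3)))² = (-1 + (1 + (½)*3*(-4 - 4))²)² = (-1 + (1 + (½)*3*(-8))²)² = (-1 + (1 - 12)²)² = (-1 + (-11)²)² = (-1 + 121)² = 120² = 14400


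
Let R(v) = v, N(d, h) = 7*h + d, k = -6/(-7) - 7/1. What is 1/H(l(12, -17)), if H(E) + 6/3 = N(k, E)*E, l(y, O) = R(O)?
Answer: 7/14878 ≈ 0.00047049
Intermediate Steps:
k = -43/7 (k = -6*(-1/7) - 7*1 = 6/7 - 7 = -43/7 ≈ -6.1429)
N(d, h) = d + 7*h
l(y, O) = O
H(E) = -2 + E*(-43/7 + 7*E) (H(E) = -2 + (-43/7 + 7*E)*E = -2 + E*(-43/7 + 7*E))
1/H(l(12, -17)) = 1/(-2 + (1/7)*(-17)*(-43 + 49*(-17))) = 1/(-2 + (1/7)*(-17)*(-43 - 833)) = 1/(-2 + (1/7)*(-17)*(-876)) = 1/(-2 + 14892/7) = 1/(14878/7) = 7/14878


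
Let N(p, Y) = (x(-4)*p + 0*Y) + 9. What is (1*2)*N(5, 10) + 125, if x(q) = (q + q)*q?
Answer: 463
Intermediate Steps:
x(q) = 2*q² (x(q) = (2*q)*q = 2*q²)
N(p, Y) = 9 + 32*p (N(p, Y) = ((2*(-4)²)*p + 0*Y) + 9 = ((2*16)*p + 0) + 9 = (32*p + 0) + 9 = 32*p + 9 = 9 + 32*p)
(1*2)*N(5, 10) + 125 = (1*2)*(9 + 32*5) + 125 = 2*(9 + 160) + 125 = 2*169 + 125 = 338 + 125 = 463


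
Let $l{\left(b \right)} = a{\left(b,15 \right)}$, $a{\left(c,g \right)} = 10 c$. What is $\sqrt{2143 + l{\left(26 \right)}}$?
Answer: $3 \sqrt{267} \approx 49.02$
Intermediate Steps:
$l{\left(b \right)} = 10 b$
$\sqrt{2143 + l{\left(26 \right)}} = \sqrt{2143 + 10 \cdot 26} = \sqrt{2143 + 260} = \sqrt{2403} = 3 \sqrt{267}$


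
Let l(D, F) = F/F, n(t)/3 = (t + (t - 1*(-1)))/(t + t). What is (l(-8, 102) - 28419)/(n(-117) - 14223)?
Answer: 2216604/1109161 ≈ 1.9985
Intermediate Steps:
n(t) = 3*(1 + 2*t)/(2*t) (n(t) = 3*((t + (t - 1*(-1)))/(t + t)) = 3*((t + (t + 1))/((2*t))) = 3*((t + (1 + t))*(1/(2*t))) = 3*((1 + 2*t)*(1/(2*t))) = 3*((1 + 2*t)/(2*t)) = 3*(1 + 2*t)/(2*t))
l(D, F) = 1
(l(-8, 102) - 28419)/(n(-117) - 14223) = (1 - 28419)/((3 + (3/2)/(-117)) - 14223) = -28418/((3 + (3/2)*(-1/117)) - 14223) = -28418/((3 - 1/78) - 14223) = -28418/(233/78 - 14223) = -28418/(-1109161/78) = -28418*(-78/1109161) = 2216604/1109161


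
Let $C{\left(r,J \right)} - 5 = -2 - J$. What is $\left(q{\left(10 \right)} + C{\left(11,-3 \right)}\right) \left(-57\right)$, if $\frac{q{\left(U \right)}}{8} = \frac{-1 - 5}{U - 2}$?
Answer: $0$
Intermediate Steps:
$C{\left(r,J \right)} = 3 - J$ ($C{\left(r,J \right)} = 5 - \left(2 + J\right) = 3 - J$)
$q{\left(U \right)} = - \frac{48}{-2 + U}$ ($q{\left(U \right)} = 8 \frac{-1 - 5}{U - 2} = 8 \left(- \frac{6}{-2 + U}\right) = - \frac{48}{-2 + U}$)
$\left(q{\left(10 \right)} + C{\left(11,-3 \right)}\right) \left(-57\right) = \left(- \frac{48}{-2 + 10} + \left(3 - -3\right)\right) \left(-57\right) = \left(- \frac{48}{8} + \left(3 + 3\right)\right) \left(-57\right) = \left(\left(-48\right) \frac{1}{8} + 6\right) \left(-57\right) = \left(-6 + 6\right) \left(-57\right) = 0 \left(-57\right) = 0$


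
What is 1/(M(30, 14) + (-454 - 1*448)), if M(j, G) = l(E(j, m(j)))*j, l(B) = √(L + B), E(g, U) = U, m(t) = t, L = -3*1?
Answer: -451/394652 - 45*√3/394652 ≈ -0.0013403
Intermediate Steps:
L = -3
l(B) = √(-3 + B)
M(j, G) = j*√(-3 + j) (M(j, G) = √(-3 + j)*j = j*√(-3 + j))
1/(M(30, 14) + (-454 - 1*448)) = 1/(30*√(-3 + 30) + (-454 - 1*448)) = 1/(30*√27 + (-454 - 448)) = 1/(30*(3*√3) - 902) = 1/(90*√3 - 902) = 1/(-902 + 90*√3)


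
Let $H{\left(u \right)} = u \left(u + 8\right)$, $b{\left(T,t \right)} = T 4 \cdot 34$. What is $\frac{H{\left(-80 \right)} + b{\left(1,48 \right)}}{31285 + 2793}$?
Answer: $\frac{268}{1549} \approx 0.17301$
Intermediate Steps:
$b{\left(T,t \right)} = 136 T$ ($b{\left(T,t \right)} = 4 T 34 = 136 T$)
$H{\left(u \right)} = u \left(8 + u\right)$
$\frac{H{\left(-80 \right)} + b{\left(1,48 \right)}}{31285 + 2793} = \frac{- 80 \left(8 - 80\right) + 136 \cdot 1}{31285 + 2793} = \frac{\left(-80\right) \left(-72\right) + 136}{34078} = \left(5760 + 136\right) \frac{1}{34078} = 5896 \cdot \frac{1}{34078} = \frac{268}{1549}$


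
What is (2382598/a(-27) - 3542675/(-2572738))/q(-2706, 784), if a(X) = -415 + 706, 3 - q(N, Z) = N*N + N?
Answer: -6130831331749/5480036282535066 ≈ -0.0011188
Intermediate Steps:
q(N, Z) = 3 - N - N**2 (q(N, Z) = 3 - (N*N + N) = 3 - (N**2 + N) = 3 - (N + N**2) = 3 + (-N - N**2) = 3 - N - N**2)
a(X) = 291
(2382598/a(-27) - 3542675/(-2572738))/q(-2706, 784) = (2382598/291 - 3542675/(-2572738))/(3 - 1*(-2706) - 1*(-2706)**2) = (2382598*(1/291) - 3542675*(-1/2572738))/(3 + 2706 - 1*7322436) = (2382598/291 + 3542675/2572738)/(3 + 2706 - 7322436) = (6130831331749/748666758)/(-7319727) = (6130831331749/748666758)*(-1/7319727) = -6130831331749/5480036282535066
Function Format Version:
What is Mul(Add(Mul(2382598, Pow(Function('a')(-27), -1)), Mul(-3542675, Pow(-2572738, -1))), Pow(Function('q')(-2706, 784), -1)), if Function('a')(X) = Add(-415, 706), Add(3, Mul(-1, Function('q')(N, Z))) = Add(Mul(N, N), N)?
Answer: Rational(-6130831331749, 5480036282535066) ≈ -0.0011188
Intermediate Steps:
Function('q')(N, Z) = Add(3, Mul(-1, N), Mul(-1, Pow(N, 2))) (Function('q')(N, Z) = Add(3, Mul(-1, Add(Mul(N, N), N))) = Add(3, Mul(-1, Add(Pow(N, 2), N))) = Add(3, Mul(-1, Add(N, Pow(N, 2)))) = Add(3, Add(Mul(-1, N), Mul(-1, Pow(N, 2)))) = Add(3, Mul(-1, N), Mul(-1, Pow(N, 2))))
Function('a')(X) = 291
Mul(Add(Mul(2382598, Pow(Function('a')(-27), -1)), Mul(-3542675, Pow(-2572738, -1))), Pow(Function('q')(-2706, 784), -1)) = Mul(Add(Mul(2382598, Pow(291, -1)), Mul(-3542675, Pow(-2572738, -1))), Pow(Add(3, Mul(-1, -2706), Mul(-1, Pow(-2706, 2))), -1)) = Mul(Add(Mul(2382598, Rational(1, 291)), Mul(-3542675, Rational(-1, 2572738))), Pow(Add(3, 2706, Mul(-1, 7322436)), -1)) = Mul(Add(Rational(2382598, 291), Rational(3542675, 2572738)), Pow(Add(3, 2706, -7322436), -1)) = Mul(Rational(6130831331749, 748666758), Pow(-7319727, -1)) = Mul(Rational(6130831331749, 748666758), Rational(-1, 7319727)) = Rational(-6130831331749, 5480036282535066)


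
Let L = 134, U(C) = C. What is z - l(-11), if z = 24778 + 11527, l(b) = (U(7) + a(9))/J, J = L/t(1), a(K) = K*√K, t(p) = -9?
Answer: 2432588/67 ≈ 36307.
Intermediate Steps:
a(K) = K^(3/2)
J = -134/9 (J = 134/(-9) = 134*(-⅑) = -134/9 ≈ -14.889)
l(b) = -153/67 (l(b) = (7 + 9^(3/2))/(-134/9) = (7 + 27)*(-9/134) = 34*(-9/134) = -153/67)
z = 36305
z - l(-11) = 36305 - 1*(-153/67) = 36305 + 153/67 = 2432588/67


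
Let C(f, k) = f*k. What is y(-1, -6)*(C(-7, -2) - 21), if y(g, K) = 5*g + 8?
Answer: -21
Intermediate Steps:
y(g, K) = 8 + 5*g
y(-1, -6)*(C(-7, -2) - 21) = (8 + 5*(-1))*(-7*(-2) - 21) = (8 - 5)*(14 - 21) = 3*(-7) = -21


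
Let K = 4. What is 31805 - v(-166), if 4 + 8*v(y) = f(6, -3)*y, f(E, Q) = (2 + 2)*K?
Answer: 64275/2 ≈ 32138.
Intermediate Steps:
f(E, Q) = 16 (f(E, Q) = (2 + 2)*4 = 4*4 = 16)
v(y) = -½ + 2*y (v(y) = -½ + (16*y)/8 = -½ + 2*y)
31805 - v(-166) = 31805 - (-½ + 2*(-166)) = 31805 - (-½ - 332) = 31805 - 1*(-665/2) = 31805 + 665/2 = 64275/2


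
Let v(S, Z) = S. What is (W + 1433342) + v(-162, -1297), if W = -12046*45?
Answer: 891110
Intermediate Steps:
W = -542070
(W + 1433342) + v(-162, -1297) = (-542070 + 1433342) - 162 = 891272 - 162 = 891110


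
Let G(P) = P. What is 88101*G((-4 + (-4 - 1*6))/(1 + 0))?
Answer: -1233414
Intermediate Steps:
88101*G((-4 + (-4 - 1*6))/(1 + 0)) = 88101*((-4 + (-4 - 1*6))/(1 + 0)) = 88101*((-4 + (-4 - 6))/1) = 88101*((-4 - 10)*1) = 88101*(-14*1) = 88101*(-14) = -1233414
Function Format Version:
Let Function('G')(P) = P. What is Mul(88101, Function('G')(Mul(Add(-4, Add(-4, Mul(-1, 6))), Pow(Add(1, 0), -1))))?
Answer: -1233414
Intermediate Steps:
Mul(88101, Function('G')(Mul(Add(-4, Add(-4, Mul(-1, 6))), Pow(Add(1, 0), -1)))) = Mul(88101, Mul(Add(-4, Add(-4, Mul(-1, 6))), Pow(Add(1, 0), -1))) = Mul(88101, Mul(Add(-4, Add(-4, -6)), Pow(1, -1))) = Mul(88101, Mul(Add(-4, -10), 1)) = Mul(88101, Mul(-14, 1)) = Mul(88101, -14) = -1233414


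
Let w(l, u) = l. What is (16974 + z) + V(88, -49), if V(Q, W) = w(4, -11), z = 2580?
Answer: 19558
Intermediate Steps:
V(Q, W) = 4
(16974 + z) + V(88, -49) = (16974 + 2580) + 4 = 19554 + 4 = 19558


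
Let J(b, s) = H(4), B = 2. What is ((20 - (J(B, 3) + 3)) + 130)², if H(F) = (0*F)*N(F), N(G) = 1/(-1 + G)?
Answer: 21609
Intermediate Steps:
H(F) = 0 (H(F) = (0*F)/(-1 + F) = 0/(-1 + F) = 0)
J(b, s) = 0
((20 - (J(B, 3) + 3)) + 130)² = ((20 - (0 + 3)) + 130)² = ((20 - 3) + 130)² = (17 + 130)² = 147² = 21609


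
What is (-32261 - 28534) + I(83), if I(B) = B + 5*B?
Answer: -60297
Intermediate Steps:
I(B) = 6*B
(-32261 - 28534) + I(83) = (-32261 - 28534) + 6*83 = -60795 + 498 = -60297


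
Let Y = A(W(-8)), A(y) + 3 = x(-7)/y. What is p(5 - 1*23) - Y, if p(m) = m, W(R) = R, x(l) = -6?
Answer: -63/4 ≈ -15.750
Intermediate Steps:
A(y) = -3 - 6/y
Y = -9/4 (Y = -3 - 6/(-8) = -3 - 6*(-⅛) = -3 + ¾ = -9/4 ≈ -2.2500)
p(5 - 1*23) - Y = (5 - 1*23) - 1*(-9/4) = (5 - 23) + 9/4 = -18 + 9/4 = -63/4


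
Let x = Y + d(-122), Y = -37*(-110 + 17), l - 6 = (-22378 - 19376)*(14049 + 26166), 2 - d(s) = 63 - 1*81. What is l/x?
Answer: -1679137104/3461 ≈ -4.8516e+5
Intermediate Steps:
d(s) = 20 (d(s) = 2 - (63 - 1*81) = 2 - (63 - 81) = 2 - 1*(-18) = 2 + 18 = 20)
l = -1679137104 (l = 6 + (-22378 - 19376)*(14049 + 26166) = 6 - 41754*40215 = 6 - 1679137110 = -1679137104)
Y = 3441 (Y = -37*(-93) = 3441)
x = 3461 (x = 3441 + 20 = 3461)
l/x = -1679137104/3461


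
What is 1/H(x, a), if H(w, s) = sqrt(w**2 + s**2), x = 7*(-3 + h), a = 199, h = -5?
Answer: sqrt(42737)/42737 ≈ 0.0048372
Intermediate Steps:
x = -56 (x = 7*(-3 - 5) = 7*(-8) = -56)
H(w, s) = sqrt(s**2 + w**2)
1/H(x, a) = 1/(sqrt(199**2 + (-56)**2)) = 1/(sqrt(39601 + 3136)) = 1/(sqrt(42737)) = sqrt(42737)/42737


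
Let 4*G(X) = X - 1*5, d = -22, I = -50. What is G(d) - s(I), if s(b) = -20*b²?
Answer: 199973/4 ≈ 49993.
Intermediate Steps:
G(X) = -5/4 + X/4 (G(X) = (X - 1*5)/4 = (X - 5)/4 = (-5 + X)/4 = -5/4 + X/4)
G(d) - s(I) = (-5/4 + (¼)*(-22)) - (-20)*(-50)² = (-5/4 - 11/2) - (-20)*2500 = -27/4 - 1*(-50000) = -27/4 + 50000 = 199973/4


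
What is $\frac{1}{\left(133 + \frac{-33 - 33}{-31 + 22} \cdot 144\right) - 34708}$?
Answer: $- \frac{1}{33519} \approx -2.9834 \cdot 10^{-5}$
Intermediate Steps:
$\frac{1}{\left(133 + \frac{-33 - 33}{-31 + 22} \cdot 144\right) - 34708} = \frac{1}{\left(133 + - \frac{66}{-9} \cdot 144\right) - 34708} = \frac{1}{\left(133 + \left(-66\right) \left(- \frac{1}{9}\right) 144\right) - 34708} = \frac{1}{\left(133 + \frac{22}{3} \cdot 144\right) - 34708} = \frac{1}{\left(133 + 1056\right) - 34708} = \frac{1}{1189 - 34708} = \frac{1}{-33519} = - \frac{1}{33519}$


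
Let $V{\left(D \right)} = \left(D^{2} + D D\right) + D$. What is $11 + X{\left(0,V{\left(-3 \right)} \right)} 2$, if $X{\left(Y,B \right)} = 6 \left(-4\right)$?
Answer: $-37$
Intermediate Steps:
$V{\left(D \right)} = D + 2 D^{2}$ ($V{\left(D \right)} = \left(D^{2} + D^{2}\right) + D = 2 D^{2} + D = D + 2 D^{2}$)
$X{\left(Y,B \right)} = -24$
$11 + X{\left(0,V{\left(-3 \right)} \right)} 2 = 11 - 48 = -37$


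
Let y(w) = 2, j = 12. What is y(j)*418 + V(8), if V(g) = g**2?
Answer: 900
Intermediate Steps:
y(j)*418 + V(8) = 2*418 + 8**2 = 836 + 64 = 900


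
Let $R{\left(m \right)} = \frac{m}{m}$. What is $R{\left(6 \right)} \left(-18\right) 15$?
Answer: $-270$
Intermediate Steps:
$R{\left(m \right)} = 1$
$R{\left(6 \right)} \left(-18\right) 15 = 1 \left(-18\right) 15 = \left(-18\right) 15 = -270$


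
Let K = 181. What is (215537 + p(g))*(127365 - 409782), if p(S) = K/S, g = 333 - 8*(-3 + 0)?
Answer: -7243703277710/119 ≈ -6.0871e+10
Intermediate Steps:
g = 357 (g = 333 - 8*(-3) = 333 + 24 = 357)
p(S) = 181/S
(215537 + p(g))*(127365 - 409782) = (215537 + 181/357)*(127365 - 409782) = (215537 + 181*(1/357))*(-282417) = (215537 + 181/357)*(-282417) = (76946890/357)*(-282417) = -7243703277710/119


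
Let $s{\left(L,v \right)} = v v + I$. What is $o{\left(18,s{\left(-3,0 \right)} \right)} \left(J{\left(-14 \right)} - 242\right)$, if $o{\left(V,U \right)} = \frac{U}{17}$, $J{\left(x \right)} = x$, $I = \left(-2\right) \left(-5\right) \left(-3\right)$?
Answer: $\frac{7680}{17} \approx 451.76$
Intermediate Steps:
$I = -30$ ($I = 10 \left(-3\right) = -30$)
$s{\left(L,v \right)} = -30 + v^{2}$ ($s{\left(L,v \right)} = v v - 30 = v^{2} - 30 = -30 + v^{2}$)
$o{\left(V,U \right)} = \frac{U}{17}$ ($o{\left(V,U \right)} = U \frac{1}{17} = \frac{U}{17}$)
$o{\left(18,s{\left(-3,0 \right)} \right)} \left(J{\left(-14 \right)} - 242\right) = \frac{-30 + 0^{2}}{17} \left(-14 - 242\right) = \frac{-30 + 0}{17} \left(-256\right) = \frac{1}{17} \left(-30\right) \left(-256\right) = \left(- \frac{30}{17}\right) \left(-256\right) = \frac{7680}{17}$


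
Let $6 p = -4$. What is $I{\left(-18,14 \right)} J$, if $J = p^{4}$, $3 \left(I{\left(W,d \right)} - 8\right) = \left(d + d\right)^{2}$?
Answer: $\frac{12928}{243} \approx 53.202$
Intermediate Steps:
$p = - \frac{2}{3}$ ($p = \frac{1}{6} \left(-4\right) = - \frac{2}{3} \approx -0.66667$)
$I{\left(W,d \right)} = 8 + \frac{4 d^{2}}{3}$ ($I{\left(W,d \right)} = 8 + \frac{\left(d + d\right)^{2}}{3} = 8 + \frac{\left(2 d\right)^{2}}{3} = 8 + \frac{4 d^{2}}{3}$)
$J = \frac{16}{81}$ ($J = \left(- \frac{2}{3}\right)^{4} = \frac{16}{81} \approx 0.19753$)
$I{\left(-18,14 \right)} J = \left(8 + \frac{4 \cdot 14^{2}}{3}\right) \frac{16}{81} = \left(8 + \frac{4}{3} \cdot 196\right) \frac{16}{81} = \left(8 + \frac{784}{3}\right) \frac{16}{81} = \frac{808}{3} \cdot \frac{16}{81} = \frac{12928}{243}$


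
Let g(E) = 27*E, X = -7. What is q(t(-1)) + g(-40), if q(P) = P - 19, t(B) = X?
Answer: -1106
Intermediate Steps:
t(B) = -7
q(P) = -19 + P
q(t(-1)) + g(-40) = (-19 - 7) + 27*(-40) = -26 - 1080 = -1106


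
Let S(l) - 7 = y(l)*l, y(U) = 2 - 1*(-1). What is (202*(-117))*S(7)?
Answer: -661752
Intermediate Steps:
y(U) = 3 (y(U) = 2 + 1 = 3)
S(l) = 7 + 3*l
(202*(-117))*S(7) = (202*(-117))*(7 + 3*7) = -23634*(7 + 21) = -23634*28 = -661752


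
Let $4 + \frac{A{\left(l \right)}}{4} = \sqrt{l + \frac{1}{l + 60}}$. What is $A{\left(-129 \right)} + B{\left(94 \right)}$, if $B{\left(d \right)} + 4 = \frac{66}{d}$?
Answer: $- \frac{907}{47} + \frac{4 i \sqrt{614238}}{69} \approx -19.298 + 45.434 i$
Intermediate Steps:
$A{\left(l \right)} = -16 + 4 \sqrt{l + \frac{1}{60 + l}}$ ($A{\left(l \right)} = -16 + 4 \sqrt{l + \frac{1}{l + 60}} = -16 + 4 \sqrt{l + \frac{1}{60 + l}}$)
$B{\left(d \right)} = -4 + \frac{66}{d}$
$A{\left(-129 \right)} + B{\left(94 \right)} = \left(-16 + 4 \sqrt{\frac{1 - 129 \left(60 - 129\right)}{60 - 129}}\right) - \left(4 - \frac{66}{94}\right) = \left(-16 + 4 \sqrt{\frac{1 - -8901}{-69}}\right) + \left(-4 + 66 \cdot \frac{1}{94}\right) = \left(-16 + 4 \sqrt{- \frac{1 + 8901}{69}}\right) + \left(-4 + \frac{33}{47}\right) = \left(-16 + 4 \sqrt{\left(- \frac{1}{69}\right) 8902}\right) - \frac{155}{47} = \left(-16 + 4 \sqrt{- \frac{8902}{69}}\right) - \frac{155}{47} = \left(-16 + 4 \frac{i \sqrt{614238}}{69}\right) - \frac{155}{47} = \left(-16 + \frac{4 i \sqrt{614238}}{69}\right) - \frac{155}{47} = - \frac{907}{47} + \frac{4 i \sqrt{614238}}{69}$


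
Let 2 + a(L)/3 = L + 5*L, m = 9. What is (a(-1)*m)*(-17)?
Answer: 3672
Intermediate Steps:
a(L) = -6 + 18*L (a(L) = -6 + 3*(L + 5*L) = -6 + 3*(6*L) = -6 + 18*L)
(a(-1)*m)*(-17) = ((-6 + 18*(-1))*9)*(-17) = ((-6 - 18)*9)*(-17) = -24*9*(-17) = -216*(-17) = 3672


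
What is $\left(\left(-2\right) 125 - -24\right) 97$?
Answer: $-21922$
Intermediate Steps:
$\left(\left(-2\right) 125 - -24\right) 97 = \left(-250 + 24\right) 97 = \left(-226\right) 97 = -21922$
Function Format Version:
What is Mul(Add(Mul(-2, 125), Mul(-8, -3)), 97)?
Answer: -21922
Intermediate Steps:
Mul(Add(Mul(-2, 125), Mul(-8, -3)), 97) = Mul(Add(-250, 24), 97) = Mul(-226, 97) = -21922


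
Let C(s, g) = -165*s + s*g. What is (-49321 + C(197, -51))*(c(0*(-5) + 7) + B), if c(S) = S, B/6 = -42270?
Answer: 23300187149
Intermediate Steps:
B = -253620 (B = 6*(-42270) = -253620)
C(s, g) = -165*s + g*s
(-49321 + C(197, -51))*(c(0*(-5) + 7) + B) = (-49321 + 197*(-165 - 51))*((0*(-5) + 7) - 253620) = (-49321 + 197*(-216))*((0 + 7) - 253620) = (-49321 - 42552)*(7 - 253620) = -91873*(-253613) = 23300187149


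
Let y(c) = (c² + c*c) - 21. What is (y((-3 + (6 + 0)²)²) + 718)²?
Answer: 5628941306521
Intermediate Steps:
y(c) = -21 + 2*c² (y(c) = (c² + c²) - 21 = 2*c² - 21 = -21 + 2*c²)
(y((-3 + (6 + 0)²)²) + 718)² = ((-21 + 2*((-3 + (6 + 0)²)²)²) + 718)² = ((-21 + 2*((-3 + 6²)²)²) + 718)² = ((-21 + 2*((-3 + 36)²)²) + 718)² = ((-21 + 2*(33²)²) + 718)² = ((-21 + 2*1089²) + 718)² = ((-21 + 2*1185921) + 718)² = ((-21 + 2371842) + 718)² = (2371821 + 718)² = 2372539² = 5628941306521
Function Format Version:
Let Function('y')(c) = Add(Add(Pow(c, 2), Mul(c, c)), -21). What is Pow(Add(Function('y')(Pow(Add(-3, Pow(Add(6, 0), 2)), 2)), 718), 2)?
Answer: 5628941306521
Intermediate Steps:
Function('y')(c) = Add(-21, Mul(2, Pow(c, 2))) (Function('y')(c) = Add(Add(Pow(c, 2), Pow(c, 2)), -21) = Add(Mul(2, Pow(c, 2)), -21) = Add(-21, Mul(2, Pow(c, 2))))
Pow(Add(Function('y')(Pow(Add(-3, Pow(Add(6, 0), 2)), 2)), 718), 2) = Pow(Add(Add(-21, Mul(2, Pow(Pow(Add(-3, Pow(Add(6, 0), 2)), 2), 2))), 718), 2) = Pow(Add(Add(-21, Mul(2, Pow(Pow(Add(-3, Pow(6, 2)), 2), 2))), 718), 2) = Pow(Add(Add(-21, Mul(2, Pow(Pow(Add(-3, 36), 2), 2))), 718), 2) = Pow(Add(Add(-21, Mul(2, Pow(Pow(33, 2), 2))), 718), 2) = Pow(Add(Add(-21, Mul(2, Pow(1089, 2))), 718), 2) = Pow(Add(Add(-21, Mul(2, 1185921)), 718), 2) = Pow(Add(Add(-21, 2371842), 718), 2) = Pow(Add(2371821, 718), 2) = Pow(2372539, 2) = 5628941306521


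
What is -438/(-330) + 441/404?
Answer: 53747/22220 ≈ 2.4189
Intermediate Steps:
-438/(-330) + 441/404 = -438*(-1/330) + 441*(1/404) = 73/55 + 441/404 = 53747/22220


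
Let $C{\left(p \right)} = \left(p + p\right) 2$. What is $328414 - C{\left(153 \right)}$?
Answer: $327802$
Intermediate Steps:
$C{\left(p \right)} = 4 p$ ($C{\left(p \right)} = 2 p 2 = 4 p$)
$328414 - C{\left(153 \right)} = 328414 - 4 \cdot 153 = 328414 - 612 = 327802$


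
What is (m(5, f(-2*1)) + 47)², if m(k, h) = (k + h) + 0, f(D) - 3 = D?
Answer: 2809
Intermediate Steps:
f(D) = 3 + D
m(k, h) = h + k (m(k, h) = (h + k) + 0 = h + k)
(m(5, f(-2*1)) + 47)² = (((3 - 2*1) + 5) + 47)² = (((3 - 2) + 5) + 47)² = ((1 + 5) + 47)² = (6 + 47)² = 53² = 2809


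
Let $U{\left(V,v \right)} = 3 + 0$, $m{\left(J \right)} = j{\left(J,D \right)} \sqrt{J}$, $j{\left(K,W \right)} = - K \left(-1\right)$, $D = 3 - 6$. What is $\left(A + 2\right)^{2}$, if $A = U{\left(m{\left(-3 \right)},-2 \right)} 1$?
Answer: $25$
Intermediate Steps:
$D = -3$ ($D = 3 - 6 = -3$)
$j{\left(K,W \right)} = K$
$m{\left(J \right)} = J^{\frac{3}{2}}$ ($m{\left(J \right)} = J \sqrt{J} = J^{\frac{3}{2}}$)
$U{\left(V,v \right)} = 3$
$A = 3$ ($A = 3 \cdot 1 = 3$)
$\left(A + 2\right)^{2} = \left(3 + 2\right)^{2} = 5^{2} = 25$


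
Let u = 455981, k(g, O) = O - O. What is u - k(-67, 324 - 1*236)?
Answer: 455981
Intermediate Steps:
k(g, O) = 0
u - k(-67, 324 - 1*236) = 455981 - 1*0 = 455981 + 0 = 455981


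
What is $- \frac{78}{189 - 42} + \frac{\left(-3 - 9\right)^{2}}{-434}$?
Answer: $- \frac{1310}{1519} \approx -0.86241$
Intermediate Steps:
$- \frac{78}{189 - 42} + \frac{\left(-3 - 9\right)^{2}}{-434} = - \frac{78}{147} + \left(-12\right)^{2} \left(- \frac{1}{434}\right) = \left(-78\right) \frac{1}{147} + 144 \left(- \frac{1}{434}\right) = - \frac{26}{49} - \frac{72}{217} = - \frac{1310}{1519}$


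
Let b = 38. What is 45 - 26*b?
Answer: -943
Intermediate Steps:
45 - 26*b = 45 - 26*38 = 45 - 988 = -943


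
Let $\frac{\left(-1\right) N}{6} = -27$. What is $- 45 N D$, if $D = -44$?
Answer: $320760$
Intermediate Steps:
$N = 162$ ($N = \left(-6\right) \left(-27\right) = 162$)
$- 45 N D = \left(-45\right) 162 \left(-44\right) = \left(-7290\right) \left(-44\right) = 320760$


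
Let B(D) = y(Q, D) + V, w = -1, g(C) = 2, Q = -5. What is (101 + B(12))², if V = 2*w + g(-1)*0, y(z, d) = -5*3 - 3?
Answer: 6561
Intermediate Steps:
y(z, d) = -18 (y(z, d) = -15 - 3 = -18)
V = -2 (V = 2*(-1) + 2*0 = -2 + 0 = -2)
B(D) = -20 (B(D) = -18 - 2 = -20)
(101 + B(12))² = (101 - 20)² = 81² = 6561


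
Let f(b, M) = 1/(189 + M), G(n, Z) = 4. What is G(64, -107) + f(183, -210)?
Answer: 83/21 ≈ 3.9524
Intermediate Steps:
G(64, -107) + f(183, -210) = 4 + 1/(189 - 210) = 4 + 1/(-21) = 4 - 1/21 = 83/21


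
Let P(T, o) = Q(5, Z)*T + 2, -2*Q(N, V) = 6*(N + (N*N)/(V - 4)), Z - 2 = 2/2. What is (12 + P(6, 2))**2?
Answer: 139876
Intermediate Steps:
Z = 3 (Z = 2 + 2/2 = 2 + 2*(1/2) = 2 + 1 = 3)
Q(N, V) = -3*N - 3*N**2/(-4 + V) (Q(N, V) = -3*(N + (N*N)/(V - 4)) = -3*(N + N**2/(-4 + V)) = -(6*N + 6*N**2/(-4 + V))/2 = -3*N - 3*N**2/(-4 + V))
P(T, o) = 2 + 60*T (P(T, o) = (3*5*(4 - 1*5 - 1*3)/(-4 + 3))*T + 2 = (3*5*(4 - 5 - 3)/(-1))*T + 2 = (3*5*(-1)*(-4))*T + 2 = 60*T + 2 = 2 + 60*T)
(12 + P(6, 2))**2 = (12 + (2 + 60*6))**2 = (12 + (2 + 360))**2 = (12 + 362)**2 = 374**2 = 139876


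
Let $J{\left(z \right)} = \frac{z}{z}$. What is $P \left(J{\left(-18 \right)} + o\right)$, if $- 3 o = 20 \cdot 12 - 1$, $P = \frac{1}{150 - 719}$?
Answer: $\frac{236}{1707} \approx 0.13825$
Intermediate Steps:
$P = - \frac{1}{569}$ ($P = \frac{1}{-569} = - \frac{1}{569} \approx -0.0017575$)
$J{\left(z \right)} = 1$
$o = - \frac{239}{3}$ ($o = - \frac{20 \cdot 12 - 1}{3} = - \frac{240 - 1}{3} = \left(- \frac{1}{3}\right) 239 = - \frac{239}{3} \approx -79.667$)
$P \left(J{\left(-18 \right)} + o\right) = - \frac{1 - \frac{239}{3}}{569} = \left(- \frac{1}{569}\right) \left(- \frac{236}{3}\right) = \frac{236}{1707}$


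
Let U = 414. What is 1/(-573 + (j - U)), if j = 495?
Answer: -1/492 ≈ -0.0020325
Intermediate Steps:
1/(-573 + (j - U)) = 1/(-573 + (495 - 1*414)) = 1/(-573 + (495 - 414)) = 1/(-573 + 81) = 1/(-492) = -1/492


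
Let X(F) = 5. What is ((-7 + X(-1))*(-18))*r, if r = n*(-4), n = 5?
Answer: -720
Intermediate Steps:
r = -20 (r = 5*(-4) = -20)
((-7 + X(-1))*(-18))*r = ((-7 + 5)*(-18))*(-20) = -2*(-18)*(-20) = 36*(-20) = -720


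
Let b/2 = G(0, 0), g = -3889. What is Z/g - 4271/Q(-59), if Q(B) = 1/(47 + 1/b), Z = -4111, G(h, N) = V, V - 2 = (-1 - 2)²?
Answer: -17191175723/85558 ≈ -2.0093e+5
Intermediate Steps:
V = 11 (V = 2 + (-1 - 2)² = 2 + (-3)² = 2 + 9 = 11)
G(h, N) = 11
b = 22 (b = 2*11 = 22)
Q(B) = 22/1035 (Q(B) = 1/(47 + 1/22) = 1/(1035/22) = 22/1035)
Z/g - 4271/Q(-59) = -4111/(-3889) - 4271/22/1035 = -4111*(-1/3889) - 4271*1035/22 = 4111/3889 - 4420485/22 = -17191175723/85558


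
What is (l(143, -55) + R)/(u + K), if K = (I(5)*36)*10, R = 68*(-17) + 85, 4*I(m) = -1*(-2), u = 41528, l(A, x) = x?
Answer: -563/20854 ≈ -0.026997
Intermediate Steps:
I(m) = ½ (I(m) = (-1*(-2))/4 = (¼)*2 = ½)
R = -1071 (R = -1156 + 85 = -1071)
K = 180 (K = ((½)*36)*10 = 18*10 = 180)
(l(143, -55) + R)/(u + K) = (-55 - 1071)/(41528 + 180) = -1126/41708 = -1126*1/41708 = -563/20854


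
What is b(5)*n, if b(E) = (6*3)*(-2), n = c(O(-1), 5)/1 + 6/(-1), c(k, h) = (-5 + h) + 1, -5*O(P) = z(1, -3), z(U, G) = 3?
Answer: 180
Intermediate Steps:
O(P) = -3/5 (O(P) = -1/5*3 = -3/5)
c(k, h) = -4 + h
n = -5 (n = (-4 + 5)/1 + 6/(-1) = 1*1 + 6*(-1) = 1 - 6 = -5)
b(E) = -36 (b(E) = 18*(-2) = -36)
b(5)*n = -36*(-5) = 180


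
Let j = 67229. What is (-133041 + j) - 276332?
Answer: -342144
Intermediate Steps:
(-133041 + j) - 276332 = (-133041 + 67229) - 276332 = -65812 - 276332 = -342144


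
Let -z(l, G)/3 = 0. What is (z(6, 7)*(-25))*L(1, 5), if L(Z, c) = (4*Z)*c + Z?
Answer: 0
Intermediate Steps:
L(Z, c) = Z + 4*Z*c (L(Z, c) = 4*Z*c + Z = Z + 4*Z*c)
z(l, G) = 0 (z(l, G) = -3*0 = 0)
(z(6, 7)*(-25))*L(1, 5) = (0*(-25))*(1*(1 + 4*5)) = 0*(1*(1 + 20)) = 0*(1*21) = 0*21 = 0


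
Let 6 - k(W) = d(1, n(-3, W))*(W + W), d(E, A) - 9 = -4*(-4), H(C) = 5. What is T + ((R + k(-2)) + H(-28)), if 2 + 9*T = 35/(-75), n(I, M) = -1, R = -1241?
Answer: -152587/135 ≈ -1130.3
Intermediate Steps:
d(E, A) = 25 (d(E, A) = 9 - 4*(-4) = 9 + 16 = 25)
k(W) = 6 - 50*W (k(W) = 6 - 25*(W + W) = 6 - 25*2*W = 6 - 50*W)
T = -37/135 (T = -2/9 + (35/(-75))/9 = -2/9 + (-1/75*35)/9 = -2/9 + (1/9)*(-7/15) = -2/9 - 7/135 = -37/135 ≈ -0.27407)
T + ((R + k(-2)) + H(-28)) = -37/135 + ((-1241 + (6 - 50*(-2))) + 5) = -37/135 + ((-1241 + (6 + 100)) + 5) = -37/135 + ((-1241 + 106) + 5) = -37/135 + (-1135 + 5) = -37/135 - 1130 = -152587/135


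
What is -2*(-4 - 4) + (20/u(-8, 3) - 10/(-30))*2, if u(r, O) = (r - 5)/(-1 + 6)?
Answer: 50/39 ≈ 1.2821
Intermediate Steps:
u(r, O) = -1 + r/5 (u(r, O) = (-5 + r)/5 = (-5 + r)*(⅕) = -1 + r/5)
-2*(-4 - 4) + (20/u(-8, 3) - 10/(-30))*2 = -2*(-4 - 4) + (20/(-1 + (⅕)*(-8)) - 10/(-30))*2 = -2*(-8) + (20/(-1 - 8/5) - 10*(-1/30))*2 = 16 + (20/(-13/5) + ⅓)*2 = 16 + (20*(-5/13) + ⅓)*2 = 16 + (-100/13 + ⅓)*2 = 16 - 287/39*2 = 16 - 574/39 = 50/39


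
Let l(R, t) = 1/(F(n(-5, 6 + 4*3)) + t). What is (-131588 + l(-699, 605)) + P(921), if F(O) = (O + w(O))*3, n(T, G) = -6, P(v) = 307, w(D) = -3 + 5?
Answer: -77849632/593 ≈ -1.3128e+5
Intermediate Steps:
w(D) = 2
F(O) = 6 + 3*O (F(O) = (O + 2)*3 = (2 + O)*3 = 6 + 3*O)
l(R, t) = 1/(-12 + t) (l(R, t) = 1/((6 + 3*(-6)) + t) = 1/((6 - 18) + t) = 1/(-12 + t))
(-131588 + l(-699, 605)) + P(921) = (-131588 + 1/(-12 + 605)) + 307 = (-131588 + 1/593) + 307 = -78031683/593 + 307 = -77849632/593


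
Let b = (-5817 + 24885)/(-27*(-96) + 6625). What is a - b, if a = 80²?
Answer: 58969732/9217 ≈ 6397.9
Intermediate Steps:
a = 6400
b = 19068/9217 (b = 19068/(2592 + 6625) = 19068/9217 ≈ 2.0688)
a - b = 6400 - 1*19068/9217 = 6400 - 19068/9217 = 58969732/9217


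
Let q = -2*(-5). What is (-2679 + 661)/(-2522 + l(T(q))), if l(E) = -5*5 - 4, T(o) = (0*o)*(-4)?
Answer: 2018/2551 ≈ 0.79106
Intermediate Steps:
q = 10
T(o) = 0 (T(o) = 0*(-4) = 0)
l(E) = -29 (l(E) = -25 - 4 = -29)
(-2679 + 661)/(-2522 + l(T(q))) = (-2679 + 661)/(-2522 - 29) = -2018/(-2551) = -2018*(-1/2551) = 2018/2551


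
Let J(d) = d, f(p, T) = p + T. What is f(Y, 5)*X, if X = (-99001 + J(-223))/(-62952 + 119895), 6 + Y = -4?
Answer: 496120/56943 ≈ 8.7126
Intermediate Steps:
Y = -10 (Y = -6 - 4 = -10)
f(p, T) = T + p
X = -99224/56943 (X = (-99001 - 223)/(-62952 + 119895) = -99224/56943 ≈ -1.7425)
f(Y, 5)*X = (5 - 10)*(-99224/56943) = -5*(-99224/56943) = 496120/56943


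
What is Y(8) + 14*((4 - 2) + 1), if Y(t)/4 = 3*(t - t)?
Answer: 42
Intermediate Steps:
Y(t) = 0 (Y(t) = 4*(3*(t - t)) = 4*(3*0) = 4*0 = 0)
Y(8) + 14*((4 - 2) + 1) = 0 + 14*((4 - 2) + 1) = 0 + 14*(2 + 1) = 0 + 14*3 = 0 + 42 = 42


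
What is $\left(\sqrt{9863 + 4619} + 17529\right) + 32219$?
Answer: $49748 + \sqrt{14482} \approx 49868.0$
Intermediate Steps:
$\left(\sqrt{9863 + 4619} + 17529\right) + 32219 = \left(\sqrt{14482} + 17529\right) + 32219 = \left(17529 + \sqrt{14482}\right) + 32219 = 49748 + \sqrt{14482}$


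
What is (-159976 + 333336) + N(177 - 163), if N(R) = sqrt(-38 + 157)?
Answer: 173360 + sqrt(119) ≈ 1.7337e+5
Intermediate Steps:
N(R) = sqrt(119)
(-159976 + 333336) + N(177 - 163) = (-159976 + 333336) + sqrt(119) = 173360 + sqrt(119)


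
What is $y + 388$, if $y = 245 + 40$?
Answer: $673$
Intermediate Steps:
$y = 285$
$y + 388 = 285 + 388 = 673$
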